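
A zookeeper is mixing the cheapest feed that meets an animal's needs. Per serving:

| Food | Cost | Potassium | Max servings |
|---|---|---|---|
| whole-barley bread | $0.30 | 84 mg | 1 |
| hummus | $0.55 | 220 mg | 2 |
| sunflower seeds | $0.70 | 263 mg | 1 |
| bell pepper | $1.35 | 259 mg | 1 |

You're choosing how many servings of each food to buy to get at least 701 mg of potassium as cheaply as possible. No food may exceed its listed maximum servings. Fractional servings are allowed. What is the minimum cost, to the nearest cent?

Cost per mg of potassium: hummus $0.0025, sunflower seeds $0.0027, whole-barley bread $0.0036, bell pepper $0.0052.
Take 2 servings of hummus: +440.0 mg potassium for $1.10 (total $1.10, still need 261.0 mg).
Take 0.9924 servings of sunflower seeds: +261.0 mg potassium for $0.69 (total $1.79, still need 0.0 mg).
Filling from the cheapest source first is optimal under one linear minimum: $1.79.

$1.79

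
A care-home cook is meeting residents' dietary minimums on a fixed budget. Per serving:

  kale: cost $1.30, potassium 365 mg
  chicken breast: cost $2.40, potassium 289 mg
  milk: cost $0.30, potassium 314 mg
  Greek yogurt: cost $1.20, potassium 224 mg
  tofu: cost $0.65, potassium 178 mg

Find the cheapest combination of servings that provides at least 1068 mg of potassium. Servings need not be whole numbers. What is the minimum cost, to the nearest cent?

Cost per mg of potassium: milk $0.0010, kale $0.0036, tofu $0.0037, Greek yogurt $0.0054, chicken breast $0.0083.
With no serving limits, use only milk: 1068 mg / 314 mg = 3.401 servings × $0.30 = $1.02.

$1.02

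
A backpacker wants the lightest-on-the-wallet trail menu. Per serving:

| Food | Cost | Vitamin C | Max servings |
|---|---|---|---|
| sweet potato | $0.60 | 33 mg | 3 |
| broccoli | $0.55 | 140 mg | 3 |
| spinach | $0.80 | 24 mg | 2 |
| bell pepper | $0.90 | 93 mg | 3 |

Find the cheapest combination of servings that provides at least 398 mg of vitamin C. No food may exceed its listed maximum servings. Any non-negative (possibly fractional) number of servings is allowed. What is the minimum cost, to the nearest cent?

Cost per mg of vitamin C: broccoli $0.0039, bell pepper $0.0097, sweet potato $0.0182, spinach $0.0333.
Take 2.843 servings of broccoli: +398.0 mg vitamin C for $1.56 (total $1.56, still need 0.0 mg).
Greedy by cheapest-per-mg is optimal for a single linear constraint, so the minimum cost is $1.56.

$1.56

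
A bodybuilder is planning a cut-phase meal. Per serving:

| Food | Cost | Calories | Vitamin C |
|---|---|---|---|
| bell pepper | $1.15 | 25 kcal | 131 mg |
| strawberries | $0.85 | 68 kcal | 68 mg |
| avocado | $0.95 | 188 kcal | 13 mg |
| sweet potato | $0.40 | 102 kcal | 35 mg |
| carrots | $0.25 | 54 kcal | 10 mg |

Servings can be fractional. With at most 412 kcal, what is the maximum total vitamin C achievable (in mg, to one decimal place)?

Vitamin C per kcal: bell pepper 5.24, strawberries 1, sweet potato 0.3431, carrots 0.1852, avocado 0.06915.
With no serving limits, spend the whole calories allowance on bell pepper: 412 kcal / 25 kcal × 131 mg = 2158.9 mg.

2158.9 mg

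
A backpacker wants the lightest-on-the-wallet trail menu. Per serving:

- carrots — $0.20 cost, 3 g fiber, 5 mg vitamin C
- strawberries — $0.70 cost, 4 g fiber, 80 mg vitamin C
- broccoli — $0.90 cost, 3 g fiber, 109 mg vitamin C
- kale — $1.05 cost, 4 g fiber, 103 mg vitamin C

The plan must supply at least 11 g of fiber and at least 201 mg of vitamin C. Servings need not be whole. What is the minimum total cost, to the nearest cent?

$1.81

An LP optimum is at a vertex; with two nutrient constraints at most two foods are used. Check each candidate.
carrots only: max(11/3, 201/5) = 40.2 servings → $8.04.
strawberries only: max(11/4, 201/80) = 2.75 servings → $1.93.
broccoli only: max(11/3, 201/109) = 3.667 servings → $3.30.
kale only: max(11/4, 201/103) = 2.75 servings → $2.89.
carrots + strawberries with both tight: 0.3455 servings and 2.491 servings → $1.81.
carrots + broccoli with both tight: 1.91 servings and 1.756 servings → $1.96.
carrots + kale with both tight: 1.138 servings and 1.896 servings → $2.22.
strawberries + broccoli with both targets exact would need a negative amount; discard.
strawberries + kale: the both-tight solution has a negative serving — not a feasible corner.
broccoli + kale: intersection lies outside the first quadrant.
Cheapest feasible corner: $1.81.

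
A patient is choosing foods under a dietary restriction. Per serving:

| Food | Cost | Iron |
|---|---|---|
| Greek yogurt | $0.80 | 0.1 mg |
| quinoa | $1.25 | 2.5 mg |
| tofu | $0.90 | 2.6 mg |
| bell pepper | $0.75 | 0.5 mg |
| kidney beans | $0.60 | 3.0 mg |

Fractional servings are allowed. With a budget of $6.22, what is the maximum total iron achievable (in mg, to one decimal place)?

Iron per dollar: kidney beans 5, tofu 2.889, quinoa 2, bell pepper 0.6667, Greek yogurt 0.125.
With no serving limits, spend the whole cost allowance on kidney beans: $6.22 / $0.60 × 3.0 mg = 31.1 mg.

31.1 mg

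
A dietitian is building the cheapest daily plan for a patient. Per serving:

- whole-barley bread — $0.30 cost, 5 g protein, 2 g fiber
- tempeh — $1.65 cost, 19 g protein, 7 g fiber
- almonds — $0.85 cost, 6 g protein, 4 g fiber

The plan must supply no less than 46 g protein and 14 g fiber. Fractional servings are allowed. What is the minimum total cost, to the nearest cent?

With two linear requirements the optimum uses one or two foods; enumerate the corners.
whole-barley bread only: max(46/5, 14/2) = 9.2 servings → $2.76.
tempeh only: max(46/19, 14/7) = 2.421 servings → $3.99.
almonds only: max(46/6, 14/4) = 7.667 servings → $6.52.
whole-barley bread + tempeh: the both-tight solution has a negative serving — not a feasible corner.
whole-barley bread + almonds: the both-tight solution has a negative serving — not a feasible corner.
tempeh + almonds: the both-tight solution has a negative serving — not a feasible corner.
The minimum over all feasible corners is $2.76.

$2.76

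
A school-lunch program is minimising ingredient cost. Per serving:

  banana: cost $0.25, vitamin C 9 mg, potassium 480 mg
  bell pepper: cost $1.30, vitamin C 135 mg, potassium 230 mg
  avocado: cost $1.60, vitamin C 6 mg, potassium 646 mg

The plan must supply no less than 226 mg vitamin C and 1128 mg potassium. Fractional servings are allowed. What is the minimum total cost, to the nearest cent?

$2.44

With two linear requirements the optimum uses one or two foods; enumerate the corners.
banana only: max(226/9, 1128/480) = 25.11 servings → $6.28.
bell pepper only: max(226/135, 1128/230) = 4.904 servings → $6.38.
avocado only: max(226/6, 1128/646) = 37.67 servings → $60.27.
banana + bell pepper with both tight: 1.599 servings and 1.567 servings → $2.44.
banana + avocado with both targets exact would need a negative amount; discard.
bell pepper + avocado with both tight: 1.622 servings and 1.169 servings → $3.98.
So the least-cost plan costs $2.44.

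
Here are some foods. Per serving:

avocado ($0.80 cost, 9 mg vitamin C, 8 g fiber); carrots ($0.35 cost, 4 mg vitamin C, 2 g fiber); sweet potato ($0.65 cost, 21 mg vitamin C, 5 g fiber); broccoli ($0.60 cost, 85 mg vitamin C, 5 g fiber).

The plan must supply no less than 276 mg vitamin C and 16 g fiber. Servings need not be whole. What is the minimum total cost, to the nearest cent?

Check every corner: each single food scaled to meet both minima, and each pair solved so both constraints bind.
avocado only: max(276/9, 16/8) = 30.67 servings → $24.53.
carrots only: max(276/4, 16/2) = 69 servings → $24.15.
sweet potato only: max(276/21, 16/5) = 13.14 servings → $8.54.
broccoli only: max(276/85, 16/5) = 3.247 servings → $1.95.
avocado + carrots: intersection lies outside the first quadrant.
avocado + sweet potato with both targets exact would need a negative amount; discard.
avocado + broccoli: intersection lies outside the first quadrant.
carrots + sweet potato: intersection lies outside the first quadrant.
carrots + broccoli: the both-tight solution has a negative serving — not a feasible corner.
sweet potato + broccoli with both targets exact would need a negative amount; discard.
So the least-cost plan costs $1.95.

$1.95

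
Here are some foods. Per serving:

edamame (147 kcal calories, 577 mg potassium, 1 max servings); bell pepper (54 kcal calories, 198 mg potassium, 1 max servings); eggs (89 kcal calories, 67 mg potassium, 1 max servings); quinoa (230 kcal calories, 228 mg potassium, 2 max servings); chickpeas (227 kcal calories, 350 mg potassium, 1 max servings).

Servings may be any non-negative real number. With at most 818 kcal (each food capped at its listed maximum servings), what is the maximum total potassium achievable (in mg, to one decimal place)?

1511.6 mg

Potassium per kcal: edamame 3.925, bell pepper 3.667, chickpeas 1.542, quinoa 0.9913, eggs 0.7528.
Take 1 serving of edamame: uses 147 kcal, +577.0 mg potassium (running total 577.0 mg).
Take 1 serving of bell pepper: uses 54 kcal, +198.0 mg potassium (running total 775.0 mg).
Take 1 serving of chickpeas: uses 227 kcal, +350.0 mg potassium (running total 1125.0 mg).
Take 1.696 servings of quinoa: uses 390 kcal, +386.6 mg potassium (running total 1511.6 mg).
Greedy by best ratio exhausts the calories allowance optimally: 1511.6 mg.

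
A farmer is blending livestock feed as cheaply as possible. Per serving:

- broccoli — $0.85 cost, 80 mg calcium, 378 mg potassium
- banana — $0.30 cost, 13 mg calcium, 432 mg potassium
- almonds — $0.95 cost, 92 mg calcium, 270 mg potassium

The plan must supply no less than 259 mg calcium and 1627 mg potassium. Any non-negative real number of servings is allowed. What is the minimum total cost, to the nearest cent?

An LP optimum is at a vertex; with two nutrient constraints at most two foods are used. Check each candidate.
broccoli only: max(259/80, 1627/378) = 4.304 servings → $3.66.
banana only: max(259/13, 1627/432) = 19.92 servings → $5.98.
almonds only: max(259/92, 1627/270) = 6.026 servings → $5.72.
broccoli + banana with both tight: 3.061 servings and 1.088 servings → $2.93.
broccoli + almonds: intersection lies outside the first quadrant.
banana + almonds with both tight: 2.201 servings and 2.504 servings → $3.04.
Cheapest feasible corner: $2.93.

$2.93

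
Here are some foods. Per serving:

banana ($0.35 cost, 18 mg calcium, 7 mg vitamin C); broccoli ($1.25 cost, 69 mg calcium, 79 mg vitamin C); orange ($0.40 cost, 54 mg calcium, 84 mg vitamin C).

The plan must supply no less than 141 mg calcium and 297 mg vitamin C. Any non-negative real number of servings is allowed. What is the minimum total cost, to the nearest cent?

The cheapest plan sits at a corner of the feasible region — with two constraints it uses at most two foods.
banana only: max(141/18, 297/7) = 42.43 servings → $14.85.
broccoli only: max(141/69, 297/79) = 3.759 servings → $4.70.
orange only: max(141/54, 297/84) = 3.536 servings → $1.41.
banana + broccoli: intersection lies outside the first quadrant.
banana + orange with both targets exact would need a negative amount; discard.
broccoli + orange: the both-tight solution has a negative serving — not a feasible corner.
Cheapest feasible corner: $1.41.

$1.41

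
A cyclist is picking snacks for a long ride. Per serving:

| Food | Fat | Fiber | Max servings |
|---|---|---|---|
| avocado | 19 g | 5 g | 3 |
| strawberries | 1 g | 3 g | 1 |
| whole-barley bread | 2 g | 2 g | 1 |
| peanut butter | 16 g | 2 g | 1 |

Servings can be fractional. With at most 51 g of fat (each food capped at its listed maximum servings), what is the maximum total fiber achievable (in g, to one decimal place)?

Fiber per g fat: strawberries 3, whole-barley bread 1, avocado 0.2632, peanut butter 0.125.
Take 1 serving of strawberries: uses 1 g fat, +3.0 g fiber (running total 3.0 g).
Take 1 serving of whole-barley bread: uses 2 g fat, +2.0 g fiber (running total 5.0 g).
Take 2.526 servings of avocado: uses 48 g fat, +12.6 g fiber (running total 17.6 g).
Greedy by best ratio exhausts the fat allowance optimally: 17.6 g.

17.6 g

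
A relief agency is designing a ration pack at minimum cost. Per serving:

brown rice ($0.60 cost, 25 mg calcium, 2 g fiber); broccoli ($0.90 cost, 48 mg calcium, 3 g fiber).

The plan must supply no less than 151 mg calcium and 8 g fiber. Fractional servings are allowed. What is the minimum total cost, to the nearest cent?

A basic optimal solution has at most two foods positive. Try each food alone and each pair with both targets met exactly.
brown rice only: max(151/25, 8/2) = 6.04 servings → $3.62.
broccoli only: max(151/48, 8/3) = 3.146 servings → $2.83.
brown rice + broccoli: the both-tight solution has a negative serving — not a feasible corner.
Cheapest feasible corner: $2.83.

$2.83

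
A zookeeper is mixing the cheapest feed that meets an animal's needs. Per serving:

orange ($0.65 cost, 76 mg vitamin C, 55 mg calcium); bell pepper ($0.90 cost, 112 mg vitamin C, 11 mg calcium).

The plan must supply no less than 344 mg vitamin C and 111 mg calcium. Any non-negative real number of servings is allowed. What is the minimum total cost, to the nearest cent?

orange only: max(344/76, 111/55) = 4.526 servings → $2.94.
bell pepper only: max(344/112, 111/11) = 10.09 servings → $9.08.
orange + bell pepper with both tight: 1.624 servings and 1.969 servings → $2.83.
Cheapest feasible corner: $2.83.

$2.83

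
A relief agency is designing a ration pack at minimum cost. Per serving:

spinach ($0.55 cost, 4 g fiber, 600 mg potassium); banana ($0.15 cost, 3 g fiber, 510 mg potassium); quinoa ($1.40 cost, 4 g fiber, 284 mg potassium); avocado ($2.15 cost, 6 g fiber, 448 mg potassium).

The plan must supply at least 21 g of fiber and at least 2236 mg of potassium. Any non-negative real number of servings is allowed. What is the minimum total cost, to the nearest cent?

At the optimum either one food covers both requirements or two foods hit both targets exactly; no other combination can be cheaper.
spinach only: max(21/4, 2236/600) = 5.25 servings → $2.89.
banana only: max(21/3, 2236/510) = 7 servings → $1.05.
quinoa only: max(21/4, 2236/284) = 7.873 servings → $11.02.
avocado only: max(21/6, 2236/448) = 4.991 servings → $10.73.
spinach + banana: intersection lies outside the first quadrant.
spinach + quinoa with both tight: 2.358 servings and 2.892 servings → $5.35.
spinach + avocado with both tight: 2.217 servings and 2.022 servings → $5.57.
banana + quinoa with both tight: 2.508 servings and 3.369 servings → $5.09.
banana + avocado with both tight: 2.336 servings and 2.332 servings → $5.36.
quinoa + avocado: the both-tight solution has a negative serving — not a feasible corner.
Cheapest feasible corner: $1.05.

$1.05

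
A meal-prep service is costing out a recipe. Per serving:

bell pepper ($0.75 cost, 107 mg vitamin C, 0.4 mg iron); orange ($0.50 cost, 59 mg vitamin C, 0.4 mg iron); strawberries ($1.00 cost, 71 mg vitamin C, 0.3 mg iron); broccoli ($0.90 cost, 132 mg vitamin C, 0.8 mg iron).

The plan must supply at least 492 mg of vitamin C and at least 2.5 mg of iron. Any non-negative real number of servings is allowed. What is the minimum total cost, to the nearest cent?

bell pepper only: max(492/107, 2.5/0.4) = 6.25 servings → $4.69.
orange only: max(492/59, 2.5/0.4) = 8.339 servings → $4.17.
strawberries only: max(492/71, 2.5/0.3) = 8.333 servings → $8.33.
broccoli only: max(492/132, 2.5/0.8) = 3.727 servings → $3.35.
bell pepper + orange with both tight: 2.568 servings and 3.682 servings → $3.77.
bell pepper + strawberries: intersection lies outside the first quadrant.
bell pepper + broccoli with both tight: 1.939 servings and 2.155 servings → $3.39.
orange + strawberries with both tight: 2.794 servings and 4.607 servings → $6.00.
orange + broccoli: intersection lies outside the first quadrant.
strawberries + broccoli with both tight: 3.698 servings and 1.738 servings → $5.26.
So the least-cost plan costs $3.35.

$3.35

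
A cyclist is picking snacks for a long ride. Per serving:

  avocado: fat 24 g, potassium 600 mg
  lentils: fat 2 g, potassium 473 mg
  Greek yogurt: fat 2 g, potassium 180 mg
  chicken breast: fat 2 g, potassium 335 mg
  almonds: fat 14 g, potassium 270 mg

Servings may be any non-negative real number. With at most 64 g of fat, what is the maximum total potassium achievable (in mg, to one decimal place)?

Potassium per g fat: lentils 236.5, chicken breast 167.5, Greek yogurt 90, avocado 25, almonds 19.29.
With no serving limits, spend the whole fat allowance on lentils: 64 g / 2 g × 473 mg = 15136.0 mg.

15136.0 mg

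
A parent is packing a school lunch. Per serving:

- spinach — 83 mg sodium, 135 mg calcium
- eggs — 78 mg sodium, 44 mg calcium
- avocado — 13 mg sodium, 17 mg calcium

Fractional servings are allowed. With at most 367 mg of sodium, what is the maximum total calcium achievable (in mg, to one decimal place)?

Calcium per mg sodium: spinach 1.627, avocado 1.308, eggs 0.5641.
With no serving limits, spend the whole sodium allowance on spinach: 367 mg / 83 mg × 135 mg = 596.9 mg.

596.9 mg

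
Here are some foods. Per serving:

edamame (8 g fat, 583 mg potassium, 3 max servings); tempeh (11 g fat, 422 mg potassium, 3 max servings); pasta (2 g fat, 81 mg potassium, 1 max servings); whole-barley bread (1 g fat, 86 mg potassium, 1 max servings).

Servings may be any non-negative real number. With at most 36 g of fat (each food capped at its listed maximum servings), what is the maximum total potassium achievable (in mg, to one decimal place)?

2261.3 mg

Potassium per g fat: whole-barley bread 86, edamame 72.88, pasta 40.5, tempeh 38.36.
Take 1 serving of whole-barley bread: uses 1 g fat, +86.0 mg potassium (running total 86.0 mg).
Take 3 servings of edamame: uses 24 g fat, +1749.0 mg potassium (running total 1835.0 mg).
Take 1 serving of pasta: uses 2 g fat, +81.0 mg potassium (running total 1916.0 mg).
Take 0.8182 servings of tempeh: uses 9 g fat, +345.3 mg potassium (running total 2261.3 mg).
Greedy by best ratio exhausts the fat allowance optimally: 2261.3 mg.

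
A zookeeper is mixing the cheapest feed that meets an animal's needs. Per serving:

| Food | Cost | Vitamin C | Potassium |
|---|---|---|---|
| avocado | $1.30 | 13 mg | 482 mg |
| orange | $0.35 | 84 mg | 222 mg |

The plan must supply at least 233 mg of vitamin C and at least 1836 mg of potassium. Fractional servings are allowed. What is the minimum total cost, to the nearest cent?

$2.89

A basic optimal solution has at most two foods positive. Try each food alone and each pair with both targets met exactly.
avocado only: max(233/13, 1836/482) = 17.92 servings → $23.30.
orange only: max(233/84, 1836/222) = 8.27 servings → $2.89.
avocado + orange with both tight: 2.726 servings and 2.352 servings → $4.37.
The minimum over all feasible corners is $2.89.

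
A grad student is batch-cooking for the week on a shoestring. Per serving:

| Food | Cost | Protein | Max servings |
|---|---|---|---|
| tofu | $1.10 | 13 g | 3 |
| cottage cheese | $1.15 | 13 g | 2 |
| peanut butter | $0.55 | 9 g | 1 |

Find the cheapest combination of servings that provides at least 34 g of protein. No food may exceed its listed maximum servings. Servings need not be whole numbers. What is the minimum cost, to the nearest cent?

Cost per g of protein: peanut butter $0.0611, tofu $0.0846, cottage cheese $0.0885.
Take 1 serving of peanut butter: +9.0 g protein for $0.55 (total $0.55, still need 25.0 g).
Take 1.923 servings of tofu: +25.0 g protein for $2.12 (total $2.67, still need 0.0 g).
Greedy by cheapest-per-g is optimal for a single linear constraint, so the minimum cost is $2.67.

$2.67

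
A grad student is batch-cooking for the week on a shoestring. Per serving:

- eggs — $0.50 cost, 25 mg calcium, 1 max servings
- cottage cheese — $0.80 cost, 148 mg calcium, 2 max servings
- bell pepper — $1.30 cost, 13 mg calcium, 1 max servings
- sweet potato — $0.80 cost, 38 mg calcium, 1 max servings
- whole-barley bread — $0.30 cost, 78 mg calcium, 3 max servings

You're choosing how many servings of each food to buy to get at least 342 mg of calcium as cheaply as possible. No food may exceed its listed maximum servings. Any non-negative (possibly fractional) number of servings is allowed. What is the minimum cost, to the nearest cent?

$1.48

Cost per mg of calcium: whole-barley bread $0.0038, cottage cheese $0.0054, eggs $0.0200, sweet potato $0.0211, bell pepper $0.1000.
Take 3 servings of whole-barley bread: +234.0 mg calcium for $0.90 (total $0.90, still need 108.0 mg).
Take 0.7297 servings of cottage cheese: +108.0 mg calcium for $0.58 (total $1.48, still need 0.0 mg).
Greedy by cheapest-per-mg is optimal for a single linear constraint, so the minimum cost is $1.48.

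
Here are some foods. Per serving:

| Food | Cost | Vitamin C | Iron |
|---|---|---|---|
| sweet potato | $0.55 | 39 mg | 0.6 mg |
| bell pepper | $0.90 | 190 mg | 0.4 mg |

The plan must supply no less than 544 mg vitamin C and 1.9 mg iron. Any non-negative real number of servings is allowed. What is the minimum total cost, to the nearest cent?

$3.11

sweet potato only: max(544/39, 1.9/0.6) = 13.95 servings → $7.67.
bell pepper only: max(544/190, 1.9/0.4) = 4.75 servings → $4.28.
sweet potato + bell pepper with both tight: 1.457 servings and 2.564 servings → $3.11.
So the least-cost plan costs $3.11.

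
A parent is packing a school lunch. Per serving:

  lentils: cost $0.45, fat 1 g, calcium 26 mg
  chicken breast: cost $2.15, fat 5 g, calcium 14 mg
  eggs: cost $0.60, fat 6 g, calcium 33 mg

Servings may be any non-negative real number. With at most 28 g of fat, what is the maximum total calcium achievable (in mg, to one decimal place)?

Calcium per g fat: lentils 26, eggs 5.5, chicken breast 2.8.
With no serving limits, spend the whole fat allowance on lentils: 28 g / 1 g × 26 mg = 728.0 mg.

728.0 mg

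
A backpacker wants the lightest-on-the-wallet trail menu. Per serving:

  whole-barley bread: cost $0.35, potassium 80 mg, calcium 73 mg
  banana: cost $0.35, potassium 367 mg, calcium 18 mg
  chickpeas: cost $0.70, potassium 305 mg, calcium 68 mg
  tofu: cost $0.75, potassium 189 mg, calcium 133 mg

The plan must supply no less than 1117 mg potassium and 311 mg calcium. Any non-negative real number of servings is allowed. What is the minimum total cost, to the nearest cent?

$2.08

Minimising a linear cost over {potassium ≥ 1117, calcium ≥ 311, servings ≥ 0} — the optimum is at a vertex, using one or two foods.
whole-barley bread only: max(1117/80, 311/73) = 13.96 servings → $4.89.
banana only: max(1117/367, 311/18) = 17.28 servings → $6.05.
chickpeas only: max(1117/305, 311/68) = 4.574 servings → $3.20.
tofu only: max(1117/189, 311/133) = 5.91 servings → $4.43.
whole-barley bread + banana with both tight: 3.709 servings and 2.235 servings → $2.08.
whole-barley bread + chickpeas with both tight: 1.123 servings and 3.368 servings → $2.75.
whole-barley bread + tofu with both targets exact would need a negative amount; discard.
banana + chickpeas: intersection lies outside the first quadrant.
banana + tofu with both tight: 1.977 servings and 2.071 servings → $2.25.
chickpeas + tofu with both tight: 3.24 servings and 0.682 servings → $2.78.
The minimum over all feasible corners is $2.08.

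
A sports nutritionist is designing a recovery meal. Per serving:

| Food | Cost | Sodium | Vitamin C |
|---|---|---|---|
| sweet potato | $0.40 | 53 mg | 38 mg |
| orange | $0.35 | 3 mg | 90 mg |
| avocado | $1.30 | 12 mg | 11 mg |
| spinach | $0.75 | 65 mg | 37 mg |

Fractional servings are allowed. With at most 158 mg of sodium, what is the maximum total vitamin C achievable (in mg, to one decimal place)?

4740.0 mg

Vitamin C per mg sodium: orange 30, avocado 0.9167, sweet potato 0.717, spinach 0.5692.
With no serving limits, spend the whole sodium allowance on orange: 158 mg / 3 mg × 90 mg = 4740.0 mg.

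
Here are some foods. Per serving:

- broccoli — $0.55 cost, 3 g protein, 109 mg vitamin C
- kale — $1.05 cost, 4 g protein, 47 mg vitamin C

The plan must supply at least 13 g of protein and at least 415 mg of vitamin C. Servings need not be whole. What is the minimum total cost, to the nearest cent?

For a min-cost LP with two ≥-constraints, a basic feasible solution has at most two positive variables.
broccoli only: max(13/3, 415/109) = 4.333 servings → $2.38.
kale only: max(13/4, 415/47) = 8.83 servings → $9.27.
broccoli + kale with both tight: 3.556 servings and 0.5831 servings → $2.57.
So the least-cost plan costs $2.38.

$2.38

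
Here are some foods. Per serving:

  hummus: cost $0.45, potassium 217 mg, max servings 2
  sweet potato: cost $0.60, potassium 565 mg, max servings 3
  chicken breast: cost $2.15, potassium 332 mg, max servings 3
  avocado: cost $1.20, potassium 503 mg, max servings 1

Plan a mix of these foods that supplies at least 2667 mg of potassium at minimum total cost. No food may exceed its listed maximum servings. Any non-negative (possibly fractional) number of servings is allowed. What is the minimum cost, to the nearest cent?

Cost per mg of potassium: sweet potato $0.0011, hummus $0.0021, avocado $0.0024, chicken breast $0.0065.
Take 3 servings of sweet potato: +1695.0 mg potassium for $1.80 (total $1.80, still need 972.0 mg).
Take 2 servings of hummus: +434.0 mg potassium for $0.90 (total $2.70, still need 538.0 mg).
Take 1 serving of avocado: +503.0 mg potassium for $1.20 (total $3.90, still need 35.0 mg).
Take 0.1054 servings of chicken breast: +35.0 mg potassium for $0.23 (total $4.13, still need 0.0 mg).
Filling from the cheapest source first is optimal under one linear minimum: $4.13.

$4.13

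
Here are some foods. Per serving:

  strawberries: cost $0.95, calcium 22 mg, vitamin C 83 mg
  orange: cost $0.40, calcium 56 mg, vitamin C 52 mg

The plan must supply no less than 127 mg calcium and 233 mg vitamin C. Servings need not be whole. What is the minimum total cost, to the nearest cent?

With two linear requirements the optimum uses one or two foods; enumerate the corners.
strawberries only: max(127/22, 233/83) = 5.773 servings → $5.48.
orange only: max(127/56, 233/52) = 4.481 servings → $1.79.
strawberries + orange with both tight: 1.839 servings and 1.545 servings → $2.37.
Cheapest feasible corner: $1.79.

$1.79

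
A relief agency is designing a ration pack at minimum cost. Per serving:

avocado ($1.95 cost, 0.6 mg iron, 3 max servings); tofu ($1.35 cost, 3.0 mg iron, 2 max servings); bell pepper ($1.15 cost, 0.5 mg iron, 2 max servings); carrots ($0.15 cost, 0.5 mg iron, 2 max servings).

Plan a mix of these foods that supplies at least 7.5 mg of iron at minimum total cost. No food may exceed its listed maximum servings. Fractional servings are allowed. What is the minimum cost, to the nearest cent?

Cost per mg of iron: carrots $0.3000, tofu $0.4500, bell pepper $2.3000, avocado $3.2500.
Take 2 servings of carrots: +1.0 mg iron for $0.30 (total $0.30, still need 6.5 mg).
Take 2 servings of tofu: +6.0 mg iron for $2.70 (total $3.00, still need 0.5 mg).
Take 1 serving of bell pepper: +0.5 mg iron for $1.15 (total $4.15, still need 0.0 mg).
Filling from the cheapest source first is optimal under one linear minimum: $4.15.

$4.15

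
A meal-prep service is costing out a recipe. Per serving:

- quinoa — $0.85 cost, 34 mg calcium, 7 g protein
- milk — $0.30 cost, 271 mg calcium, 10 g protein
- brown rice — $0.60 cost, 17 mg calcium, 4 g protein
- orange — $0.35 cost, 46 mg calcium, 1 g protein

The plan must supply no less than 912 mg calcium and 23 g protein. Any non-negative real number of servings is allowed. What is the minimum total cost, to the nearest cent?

With two linear requirements the optimum uses one or two foods; enumerate the corners.
quinoa only: max(912/34, 23/7) = 26.82 servings → $22.80.
milk only: max(912/271, 23/10) = 3.365 servings → $1.01.
brown rice only: max(912/17, 23/4) = 53.65 servings → $32.19.
orange only: max(912/46, 23/1) = 23 servings → $8.05.
quinoa + milk with both targets exact would need a negative amount; discard.
quinoa + brown rice: the both-tight solution has a negative serving — not a feasible corner.
quinoa + orange with both tight: 0.5069 servings and 19.45 servings → $7.24.
milk + brown rice with both targets exact would need a negative amount; discard.
milk + orange with both tight: 0.7725 servings and 15.28 servings → $5.58.
brown rice + orange with both tight: 0.8743 servings and 19.5 servings → $7.35.
So the least-cost plan costs $1.01.

$1.01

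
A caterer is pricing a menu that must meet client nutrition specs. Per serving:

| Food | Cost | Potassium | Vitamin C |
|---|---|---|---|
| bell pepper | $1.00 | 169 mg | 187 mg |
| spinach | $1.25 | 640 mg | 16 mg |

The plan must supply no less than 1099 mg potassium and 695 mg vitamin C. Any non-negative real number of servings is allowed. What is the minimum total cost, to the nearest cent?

$4.59

bell pepper only: max(1099/169, 695/187) = 6.503 servings → $6.50.
spinach only: max(1099/640, 695/16) = 43.44 servings → $54.30.
bell pepper + spinach with both tight: 3.652 servings and 0.7528 servings → $4.59.
The minimum over all feasible corners is $4.59.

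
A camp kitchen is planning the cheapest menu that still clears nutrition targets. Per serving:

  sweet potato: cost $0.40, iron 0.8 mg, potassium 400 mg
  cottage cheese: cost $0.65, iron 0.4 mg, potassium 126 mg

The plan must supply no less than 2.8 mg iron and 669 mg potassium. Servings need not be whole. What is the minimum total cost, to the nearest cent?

For a min-cost LP with two ≥-constraints, a basic feasible solution has at most two positive variables.
sweet potato only: max(2.8/0.8, 669/400) = 3.5 servings → $1.40.
cottage cheese only: max(2.8/0.4, 669/126) = 7 servings → $4.55.
sweet potato + cottage cheese with both targets exact would need a negative amount; discard.
Cheapest feasible corner: $1.40.

$1.40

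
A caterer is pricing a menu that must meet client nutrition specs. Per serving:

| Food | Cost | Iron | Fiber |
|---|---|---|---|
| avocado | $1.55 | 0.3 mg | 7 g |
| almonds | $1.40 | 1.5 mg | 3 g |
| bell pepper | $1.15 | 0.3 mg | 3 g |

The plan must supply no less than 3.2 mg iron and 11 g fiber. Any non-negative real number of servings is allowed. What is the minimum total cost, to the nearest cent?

$3.90

avocado only: max(3.2/0.3, 11/7) = 10.67 servings → $16.53.
almonds only: max(3.2/1.5, 11/3) = 3.667 servings → $5.13.
bell pepper only: max(3.2/0.3, 11/3) = 10.67 servings → $12.27.
avocado + almonds with both tight: 0.7188 servings and 1.99 servings → $3.90.
avocado + bell pepper with both targets exact would need a negative amount; discard.
almonds + bell pepper with both tight: 1.75 servings and 1.917 servings → $4.65.
So the least-cost plan costs $3.90.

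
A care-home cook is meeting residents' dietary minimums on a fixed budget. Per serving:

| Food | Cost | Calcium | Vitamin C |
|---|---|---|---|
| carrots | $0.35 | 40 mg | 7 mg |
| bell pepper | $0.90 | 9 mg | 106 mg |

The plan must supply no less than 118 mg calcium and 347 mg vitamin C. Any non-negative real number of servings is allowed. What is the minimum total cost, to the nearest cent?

$3.60

This is a tiny linear program; its minimum lies at a vertex of the feasible set. List the vertices and price them.
carrots only: max(118/40, 347/7) = 49.57 servings → $17.35.
bell pepper only: max(118/9, 347/106) = 13.11 servings → $11.80.
carrots + bell pepper with both tight: 2.247 servings and 3.125 servings → $3.60.
Cheapest feasible corner: $3.60.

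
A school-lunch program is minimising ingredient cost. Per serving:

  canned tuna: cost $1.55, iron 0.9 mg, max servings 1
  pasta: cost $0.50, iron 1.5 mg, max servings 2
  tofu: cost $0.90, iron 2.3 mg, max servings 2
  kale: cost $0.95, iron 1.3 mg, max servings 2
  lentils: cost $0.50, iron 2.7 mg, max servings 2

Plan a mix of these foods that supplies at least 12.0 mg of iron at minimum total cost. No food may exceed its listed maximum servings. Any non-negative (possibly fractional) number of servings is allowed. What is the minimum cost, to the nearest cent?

Cost per mg of iron: lentils $0.1852, pasta $0.3333, tofu $0.3913, kale $0.7308, canned tuna $1.7222.
Take 2 servings of lentils: +5.4 mg iron for $1.00 (total $1.00, still need 6.6 mg).
Take 2 servings of pasta: +3.0 mg iron for $1.00 (total $2.00, still need 3.6 mg).
Take 1.565 servings of tofu: +3.6 mg iron for $1.41 (total $3.41, still need 0.0 mg).
Filling from the cheapest source first is optimal under one linear minimum: $3.41.

$3.41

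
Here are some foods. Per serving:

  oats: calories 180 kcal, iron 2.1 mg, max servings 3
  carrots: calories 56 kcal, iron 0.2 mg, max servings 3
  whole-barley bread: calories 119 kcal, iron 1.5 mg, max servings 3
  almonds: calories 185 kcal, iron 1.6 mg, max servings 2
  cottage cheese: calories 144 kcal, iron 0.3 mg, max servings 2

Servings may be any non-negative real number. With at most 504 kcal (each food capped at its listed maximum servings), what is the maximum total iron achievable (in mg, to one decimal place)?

Iron per kcal: whole-barley bread 0.01261, oats 0.01167, almonds 0.008649, carrots 0.003571, cottage cheese 0.002083.
Take 3 servings of whole-barley bread: uses 357 kcal, +4.5 mg iron (running total 4.5 mg).
Take 0.8167 servings of oats: uses 147 kcal, +1.7 mg iron (running total 6.2 mg).
Greedy by best ratio exhausts the calories allowance optimally: 6.2 mg.

6.2 mg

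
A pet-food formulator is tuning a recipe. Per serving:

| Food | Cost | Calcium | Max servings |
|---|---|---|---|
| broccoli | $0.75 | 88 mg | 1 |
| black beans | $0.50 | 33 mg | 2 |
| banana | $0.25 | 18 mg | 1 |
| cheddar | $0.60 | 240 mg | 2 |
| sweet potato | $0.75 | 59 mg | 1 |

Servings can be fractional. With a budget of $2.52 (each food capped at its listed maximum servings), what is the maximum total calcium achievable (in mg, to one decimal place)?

Calcium per dollar: cheddar 400, broccoli 117.3, sweet potato 78.67, banana 72, black beans 66.
Take 2 servings of cheddar: spends $1.20, +480.0 mg calcium (running total 480.0 mg).
Take 1 serving of broccoli: spends $0.75, +88.0 mg calcium (running total 568.0 mg).
Take 0.76 servings of sweet potato: spends $0.57, +44.8 mg calcium (running total 612.8 mg).
Filling greedily by calcium-per-dollar is optimal for one linear limit, giving 612.8 mg.

612.8 mg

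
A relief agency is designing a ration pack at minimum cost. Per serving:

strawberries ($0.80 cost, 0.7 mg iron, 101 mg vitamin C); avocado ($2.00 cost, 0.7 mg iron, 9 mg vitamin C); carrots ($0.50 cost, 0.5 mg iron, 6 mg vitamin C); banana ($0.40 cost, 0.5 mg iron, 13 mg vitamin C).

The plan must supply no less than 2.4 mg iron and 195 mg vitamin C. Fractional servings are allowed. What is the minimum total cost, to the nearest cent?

$2.30

At the optimum either one food covers both requirements or two foods hit both targets exactly; no other combination can be cheaper.
strawberries only: max(2.4/0.7, 195/101) = 3.429 servings → $2.74.
avocado only: max(2.4/0.7, 195/9) = 21.67 servings → $43.33.
carrots only: max(2.4/0.5, 195/6) = 32.5 servings → $16.25.
banana only: max(2.4/0.5, 195/13) = 15 servings → $6.00.
strawberries + avocado with both tight: 1.784 servings and 1.644 servings → $4.72.
strawberries + carrots with both tight: 1.795 servings and 2.287 servings → $2.58.
strawberries + banana with both tight: 1.601 servings and 2.558 servings → $2.30.
avocado + carrots: intersection lies outside the first quadrant.
avocado + banana: intersection lies outside the first quadrant.
carrots + banana: the both-tight solution has a negative serving — not a feasible corner.
So the least-cost plan costs $2.30.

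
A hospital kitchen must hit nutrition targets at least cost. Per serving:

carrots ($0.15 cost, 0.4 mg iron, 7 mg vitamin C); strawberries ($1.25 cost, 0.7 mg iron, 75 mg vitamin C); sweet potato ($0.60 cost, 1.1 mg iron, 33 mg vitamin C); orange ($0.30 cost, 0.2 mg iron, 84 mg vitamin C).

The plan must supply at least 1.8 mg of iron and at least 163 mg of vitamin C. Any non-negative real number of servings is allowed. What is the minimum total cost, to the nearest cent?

$1.04

With two linear requirements the optimum uses one or two foods; enumerate the corners.
carrots only: max(1.8/0.4, 163/7) = 23.29 servings → $3.49.
strawberries only: max(1.8/0.7, 163/75) = 2.571 servings → $3.21.
sweet potato only: max(1.8/1.1, 163/33) = 4.939 servings → $2.96.
orange only: max(1.8/0.2, 163/84) = 9 servings → $2.70.
carrots + strawberries with both tight: 0.8327 servings and 2.096 servings → $2.74.
carrots + sweet potato: the both-tight solution has a negative serving — not a feasible corner.
carrots + orange with both tight: 3.683 servings and 1.634 servings → $1.04.
strawberries + sweet potato with both tight: 2.019 servings and 0.3519 servings → $2.73.
strawberries + orange with both targets exact would need a negative amount; discard.
sweet potato + orange with both tight: 1.382 servings and 1.397 servings → $1.25.
The minimum over all feasible corners is $1.04.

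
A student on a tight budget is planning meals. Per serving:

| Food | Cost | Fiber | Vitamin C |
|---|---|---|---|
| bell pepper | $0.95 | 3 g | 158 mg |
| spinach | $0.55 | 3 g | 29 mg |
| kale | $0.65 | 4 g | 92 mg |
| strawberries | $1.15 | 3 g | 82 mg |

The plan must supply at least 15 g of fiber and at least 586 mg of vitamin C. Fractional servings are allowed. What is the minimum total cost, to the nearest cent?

Compare the cost at each extreme point of the feasible region.
bell pepper only: max(15/3, 586/158) = 5 servings → $4.75.
spinach only: max(15/3, 586/29) = 20.21 servings → $11.11.
kale only: max(15/4, 586/92) = 6.37 servings → $4.14.
strawberries only: max(15/3, 586/82) = 7.146 servings → $8.22.
bell pepper + spinach with both tight: 3.419 servings and 1.581 servings → $4.12.
bell pepper + kale with both tight: 2.708 servings and 1.719 servings → $3.69.
bell pepper + strawberries with both tight: 2.316 servings and 2.684 servings → $5.29.
spinach + kale: intersection lies outside the first quadrant.
spinach + strawberries: intersection lies outside the first quadrant.
kale + strawberries with both targets exact would need a negative amount; discard.
The minimum over all feasible corners is $3.69.

$3.69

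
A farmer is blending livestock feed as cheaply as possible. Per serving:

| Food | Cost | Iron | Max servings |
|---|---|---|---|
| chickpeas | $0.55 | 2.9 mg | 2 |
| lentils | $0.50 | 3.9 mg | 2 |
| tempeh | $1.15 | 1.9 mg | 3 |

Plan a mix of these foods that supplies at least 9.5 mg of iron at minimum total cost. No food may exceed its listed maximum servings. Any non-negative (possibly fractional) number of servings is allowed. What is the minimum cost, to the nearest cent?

Cost per mg of iron: lentils $0.1282, chickpeas $0.1897, tempeh $0.6053.
Take 2 servings of lentils: +7.8 mg iron for $1.00 (total $1.00, still need 1.7 mg).
Take 0.5862 servings of chickpeas: +1.7 mg iron for $0.32 (total $1.32, still need 0.0 mg).
Filling from the cheapest source first is optimal under one linear minimum: $1.32.

$1.32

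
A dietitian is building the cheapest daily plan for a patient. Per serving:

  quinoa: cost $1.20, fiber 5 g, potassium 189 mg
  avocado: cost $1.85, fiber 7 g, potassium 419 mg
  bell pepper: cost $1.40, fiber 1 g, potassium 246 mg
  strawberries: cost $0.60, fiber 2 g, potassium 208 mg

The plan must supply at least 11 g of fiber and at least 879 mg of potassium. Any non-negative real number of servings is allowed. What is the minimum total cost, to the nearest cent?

$3.06

A basic optimal solution has at most two foods positive. Try each food alone and each pair with both targets met exactly.
quinoa only: max(11/5, 879/189) = 4.651 servings → $5.58.
avocado only: max(11/7, 879/419) = 2.098 servings → $3.88.
bell pepper only: max(11/1, 879/246) = 11 servings → $15.40.
strawberries only: max(11/2, 879/208) = 5.5 servings → $3.30.
quinoa + avocado: intersection lies outside the first quadrant.
quinoa + bell pepper with both tight: 1.755 servings and 2.225 servings → $5.22.
quinoa + strawberries with both tight: 0.8006 servings and 3.498 servings → $3.06.
avocado + bell pepper with both tight: 1.402 servings and 1.185 servings → $4.25.
avocado + strawberries with both tight: 0.8576 servings and 2.498 servings → $3.09.
bell pepper + strawberries: intersection lies outside the first quadrant.
The minimum over all feasible corners is $3.06.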